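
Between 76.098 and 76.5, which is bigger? 76.5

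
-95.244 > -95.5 True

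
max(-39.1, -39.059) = -39.059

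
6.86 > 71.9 False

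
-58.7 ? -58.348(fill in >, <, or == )<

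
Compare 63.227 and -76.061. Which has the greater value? 63.227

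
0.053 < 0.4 True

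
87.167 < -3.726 False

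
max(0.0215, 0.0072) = 0.0215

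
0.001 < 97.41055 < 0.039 False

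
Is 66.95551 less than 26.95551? No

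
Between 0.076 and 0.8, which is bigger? 0.8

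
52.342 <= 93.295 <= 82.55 False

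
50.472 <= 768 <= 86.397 False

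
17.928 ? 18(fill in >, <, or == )<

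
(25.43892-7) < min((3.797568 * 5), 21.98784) True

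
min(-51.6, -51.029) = -51.6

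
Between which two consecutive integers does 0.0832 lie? 0 and 1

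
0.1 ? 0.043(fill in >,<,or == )>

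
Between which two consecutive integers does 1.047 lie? 1 and 2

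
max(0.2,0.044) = 0.2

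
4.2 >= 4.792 False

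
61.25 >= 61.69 False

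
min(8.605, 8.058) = 8.058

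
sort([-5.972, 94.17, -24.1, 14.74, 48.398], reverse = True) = [94.17, 48.398, 14.74, -5.972, -24.1]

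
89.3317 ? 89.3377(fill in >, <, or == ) <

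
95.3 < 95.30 False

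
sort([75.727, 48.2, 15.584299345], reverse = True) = [75.727, 48.2, 15.584299345]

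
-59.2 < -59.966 False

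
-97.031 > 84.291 False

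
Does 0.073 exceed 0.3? No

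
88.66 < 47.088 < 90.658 False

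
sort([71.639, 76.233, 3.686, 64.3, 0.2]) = [0.2, 3.686, 64.3, 71.639, 76.233]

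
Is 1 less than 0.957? No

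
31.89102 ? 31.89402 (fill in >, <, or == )<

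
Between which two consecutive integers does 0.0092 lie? 0 and 1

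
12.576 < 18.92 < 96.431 True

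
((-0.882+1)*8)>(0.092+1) False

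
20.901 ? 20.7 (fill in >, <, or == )>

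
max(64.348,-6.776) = 64.348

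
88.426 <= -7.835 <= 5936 False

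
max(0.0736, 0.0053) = 0.0736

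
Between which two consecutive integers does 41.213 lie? 41 and 42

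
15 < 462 True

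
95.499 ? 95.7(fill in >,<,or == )<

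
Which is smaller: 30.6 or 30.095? 30.095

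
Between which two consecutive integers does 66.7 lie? 66 and 67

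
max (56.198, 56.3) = 56.3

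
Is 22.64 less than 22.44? No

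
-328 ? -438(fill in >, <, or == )>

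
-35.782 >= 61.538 False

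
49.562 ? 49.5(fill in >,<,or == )>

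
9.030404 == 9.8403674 False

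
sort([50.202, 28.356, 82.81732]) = [28.356, 50.202, 82.81732]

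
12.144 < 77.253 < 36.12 False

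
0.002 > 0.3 False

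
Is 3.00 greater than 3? No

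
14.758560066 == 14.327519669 False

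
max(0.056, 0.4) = 0.4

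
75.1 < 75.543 True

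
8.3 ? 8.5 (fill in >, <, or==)<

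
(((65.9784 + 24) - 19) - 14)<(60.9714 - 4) False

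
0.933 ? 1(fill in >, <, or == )<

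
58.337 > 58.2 True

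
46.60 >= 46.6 True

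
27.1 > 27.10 False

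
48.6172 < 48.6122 False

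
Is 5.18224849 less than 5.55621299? Yes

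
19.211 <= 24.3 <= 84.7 True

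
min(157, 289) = 157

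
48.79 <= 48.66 False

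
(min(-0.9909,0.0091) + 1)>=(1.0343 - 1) False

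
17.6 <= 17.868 True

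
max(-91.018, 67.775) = 67.775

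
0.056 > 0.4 False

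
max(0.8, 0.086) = 0.8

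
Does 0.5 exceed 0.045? Yes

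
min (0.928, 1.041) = 0.928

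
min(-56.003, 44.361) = -56.003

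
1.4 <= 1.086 False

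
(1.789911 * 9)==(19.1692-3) False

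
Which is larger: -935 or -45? -45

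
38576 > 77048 False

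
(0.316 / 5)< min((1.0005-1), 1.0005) False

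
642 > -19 True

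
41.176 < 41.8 True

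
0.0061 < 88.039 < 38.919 False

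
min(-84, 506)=-84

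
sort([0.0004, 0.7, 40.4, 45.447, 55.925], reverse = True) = [55.925, 45.447, 40.4, 0.7, 0.0004]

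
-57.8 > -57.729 False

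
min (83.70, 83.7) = 83.70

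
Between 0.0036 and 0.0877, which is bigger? 0.0877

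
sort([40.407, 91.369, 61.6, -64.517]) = [-64.517, 40.407, 61.6, 91.369]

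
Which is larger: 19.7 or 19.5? 19.7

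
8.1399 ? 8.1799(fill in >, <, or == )<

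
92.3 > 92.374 False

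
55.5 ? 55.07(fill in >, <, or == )>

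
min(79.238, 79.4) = 79.238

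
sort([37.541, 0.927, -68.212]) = [-68.212, 0.927, 37.541]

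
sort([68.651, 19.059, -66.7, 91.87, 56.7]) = [-66.7, 19.059, 56.7, 68.651, 91.87]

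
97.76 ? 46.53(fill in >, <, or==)>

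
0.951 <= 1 True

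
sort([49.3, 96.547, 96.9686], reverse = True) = [96.9686, 96.547, 49.3]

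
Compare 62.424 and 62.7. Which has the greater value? 62.7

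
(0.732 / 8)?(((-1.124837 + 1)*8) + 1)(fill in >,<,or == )>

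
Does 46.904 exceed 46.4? Yes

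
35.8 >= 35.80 True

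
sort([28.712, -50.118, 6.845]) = [-50.118, 6.845, 28.712]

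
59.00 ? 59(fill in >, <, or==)==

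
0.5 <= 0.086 False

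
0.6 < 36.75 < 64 True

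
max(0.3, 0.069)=0.3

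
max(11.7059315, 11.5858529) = 11.7059315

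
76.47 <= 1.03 False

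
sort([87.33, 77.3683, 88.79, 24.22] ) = [24.22, 77.3683, 87.33, 88.79]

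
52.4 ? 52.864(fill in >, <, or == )<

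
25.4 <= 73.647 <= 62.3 False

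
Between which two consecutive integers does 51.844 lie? 51 and 52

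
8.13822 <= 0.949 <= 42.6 False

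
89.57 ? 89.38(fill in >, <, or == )>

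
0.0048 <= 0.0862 True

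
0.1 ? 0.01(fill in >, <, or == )>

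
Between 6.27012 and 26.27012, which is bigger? 26.27012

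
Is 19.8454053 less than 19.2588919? No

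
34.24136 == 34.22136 False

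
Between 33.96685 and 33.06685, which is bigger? 33.96685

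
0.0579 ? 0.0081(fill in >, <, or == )>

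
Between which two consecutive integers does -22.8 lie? -23 and -22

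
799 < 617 False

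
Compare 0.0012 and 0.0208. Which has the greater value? 0.0208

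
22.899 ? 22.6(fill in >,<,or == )>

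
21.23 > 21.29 False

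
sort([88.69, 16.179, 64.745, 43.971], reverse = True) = [88.69, 64.745, 43.971, 16.179]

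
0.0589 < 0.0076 False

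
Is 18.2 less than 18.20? No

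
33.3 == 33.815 False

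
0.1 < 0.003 False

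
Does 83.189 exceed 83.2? No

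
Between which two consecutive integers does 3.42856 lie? 3 and 4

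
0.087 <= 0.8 True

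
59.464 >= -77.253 True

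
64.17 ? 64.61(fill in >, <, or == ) <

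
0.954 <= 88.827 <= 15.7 False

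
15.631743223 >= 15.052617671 True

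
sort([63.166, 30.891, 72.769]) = [30.891, 63.166, 72.769]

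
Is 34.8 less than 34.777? No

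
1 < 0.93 False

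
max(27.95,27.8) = 27.95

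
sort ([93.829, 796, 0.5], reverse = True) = [796, 93.829, 0.5]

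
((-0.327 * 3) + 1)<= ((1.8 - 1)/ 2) True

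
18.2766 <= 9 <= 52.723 False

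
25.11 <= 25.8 True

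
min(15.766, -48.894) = -48.894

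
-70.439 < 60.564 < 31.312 False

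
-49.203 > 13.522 False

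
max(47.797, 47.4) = 47.797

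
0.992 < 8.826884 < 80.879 True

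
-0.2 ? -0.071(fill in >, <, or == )<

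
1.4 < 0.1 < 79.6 False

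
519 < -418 False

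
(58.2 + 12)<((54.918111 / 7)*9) True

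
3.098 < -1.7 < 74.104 False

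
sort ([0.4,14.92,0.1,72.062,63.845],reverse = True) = [72.062,63.845,14.92,0.4,0.1]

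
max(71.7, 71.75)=71.75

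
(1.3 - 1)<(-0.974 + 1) False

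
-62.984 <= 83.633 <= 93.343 True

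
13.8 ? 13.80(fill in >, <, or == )==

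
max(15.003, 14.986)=15.003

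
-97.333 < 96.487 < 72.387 False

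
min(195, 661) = 195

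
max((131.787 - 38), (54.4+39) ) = 93.787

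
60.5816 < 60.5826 True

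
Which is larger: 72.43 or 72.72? 72.72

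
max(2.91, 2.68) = 2.91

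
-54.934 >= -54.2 False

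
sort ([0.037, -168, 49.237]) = [-168, 0.037, 49.237]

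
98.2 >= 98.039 True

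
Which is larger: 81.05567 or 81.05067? 81.05567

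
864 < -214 False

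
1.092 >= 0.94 True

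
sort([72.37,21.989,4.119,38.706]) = [4.119,21.989,38.706,72.37]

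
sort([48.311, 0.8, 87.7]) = [0.8, 48.311, 87.7]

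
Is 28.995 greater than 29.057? No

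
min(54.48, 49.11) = 49.11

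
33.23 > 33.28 False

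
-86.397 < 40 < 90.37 True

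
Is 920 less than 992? Yes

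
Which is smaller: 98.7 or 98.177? 98.177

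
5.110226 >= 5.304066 False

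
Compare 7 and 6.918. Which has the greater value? 7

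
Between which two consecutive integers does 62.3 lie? 62 and 63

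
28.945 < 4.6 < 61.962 False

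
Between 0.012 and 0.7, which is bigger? 0.7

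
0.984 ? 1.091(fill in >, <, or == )<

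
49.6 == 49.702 False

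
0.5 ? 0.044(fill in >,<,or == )>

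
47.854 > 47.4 True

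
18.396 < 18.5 True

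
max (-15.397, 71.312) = 71.312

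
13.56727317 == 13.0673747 False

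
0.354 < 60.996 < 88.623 True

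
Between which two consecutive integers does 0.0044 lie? 0 and 1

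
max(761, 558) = 761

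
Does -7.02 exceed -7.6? Yes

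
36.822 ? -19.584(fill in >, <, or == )>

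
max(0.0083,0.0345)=0.0345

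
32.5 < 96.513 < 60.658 False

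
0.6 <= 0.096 False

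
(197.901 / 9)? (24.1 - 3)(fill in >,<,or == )>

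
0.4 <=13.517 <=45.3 True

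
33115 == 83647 False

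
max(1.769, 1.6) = 1.769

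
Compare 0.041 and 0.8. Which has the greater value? 0.8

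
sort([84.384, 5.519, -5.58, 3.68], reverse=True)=[84.384, 5.519, 3.68, -5.58]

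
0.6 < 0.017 False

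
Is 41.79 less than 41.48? No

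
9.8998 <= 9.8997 False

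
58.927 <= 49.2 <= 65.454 False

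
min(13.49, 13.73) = 13.49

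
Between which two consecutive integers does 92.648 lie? 92 and 93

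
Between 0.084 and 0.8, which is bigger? 0.8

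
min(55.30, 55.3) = 55.30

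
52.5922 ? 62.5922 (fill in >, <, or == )<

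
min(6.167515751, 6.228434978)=6.167515751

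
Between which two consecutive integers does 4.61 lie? 4 and 5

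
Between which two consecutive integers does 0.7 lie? 0 and 1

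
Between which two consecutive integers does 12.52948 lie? 12 and 13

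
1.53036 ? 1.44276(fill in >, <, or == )>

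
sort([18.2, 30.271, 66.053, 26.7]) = [18.2, 26.7, 30.271, 66.053]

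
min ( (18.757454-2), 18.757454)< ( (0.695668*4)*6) False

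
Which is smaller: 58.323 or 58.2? 58.2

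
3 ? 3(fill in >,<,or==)==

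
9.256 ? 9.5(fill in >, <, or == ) <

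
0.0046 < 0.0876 True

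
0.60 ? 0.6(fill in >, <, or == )==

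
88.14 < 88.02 False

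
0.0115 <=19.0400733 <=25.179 True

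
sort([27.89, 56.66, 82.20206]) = [27.89, 56.66, 82.20206]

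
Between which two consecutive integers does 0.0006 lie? 0 and 1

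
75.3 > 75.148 True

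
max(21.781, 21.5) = 21.781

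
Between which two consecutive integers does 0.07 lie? 0 and 1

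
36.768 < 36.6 False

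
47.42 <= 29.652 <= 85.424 False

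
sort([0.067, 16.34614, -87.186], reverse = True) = [16.34614, 0.067, -87.186]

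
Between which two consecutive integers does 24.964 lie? 24 and 25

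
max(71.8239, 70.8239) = 71.8239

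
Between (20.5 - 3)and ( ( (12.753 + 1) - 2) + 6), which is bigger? ( ( (12.753 + 1) - 2) + 6)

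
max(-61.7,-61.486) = -61.486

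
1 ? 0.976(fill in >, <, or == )>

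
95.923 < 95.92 False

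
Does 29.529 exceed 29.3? Yes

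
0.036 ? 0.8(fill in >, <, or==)<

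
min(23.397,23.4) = 23.397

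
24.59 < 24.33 False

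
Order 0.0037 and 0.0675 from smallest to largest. 0.0037,0.0675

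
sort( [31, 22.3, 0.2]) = [0.2, 22.3, 31]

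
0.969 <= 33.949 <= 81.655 True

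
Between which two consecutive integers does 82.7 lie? 82 and 83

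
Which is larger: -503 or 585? 585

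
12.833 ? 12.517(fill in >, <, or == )>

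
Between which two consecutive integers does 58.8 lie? 58 and 59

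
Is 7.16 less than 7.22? Yes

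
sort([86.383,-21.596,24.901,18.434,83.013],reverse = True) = [86.383,83.013,24.901,18.434,-21.596]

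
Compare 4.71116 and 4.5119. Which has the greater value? 4.71116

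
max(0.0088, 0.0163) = 0.0163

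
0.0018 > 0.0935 False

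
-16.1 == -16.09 False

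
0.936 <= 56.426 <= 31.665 False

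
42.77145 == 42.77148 False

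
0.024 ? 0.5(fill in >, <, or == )<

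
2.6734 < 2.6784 True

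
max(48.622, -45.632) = 48.622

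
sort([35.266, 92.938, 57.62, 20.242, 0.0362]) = [0.0362, 20.242, 35.266, 57.62, 92.938]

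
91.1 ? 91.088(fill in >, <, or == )>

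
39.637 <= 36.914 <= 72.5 False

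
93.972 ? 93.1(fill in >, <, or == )>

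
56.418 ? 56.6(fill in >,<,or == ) <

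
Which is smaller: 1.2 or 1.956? 1.2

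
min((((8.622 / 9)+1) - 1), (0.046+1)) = 0.958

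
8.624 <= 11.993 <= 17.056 True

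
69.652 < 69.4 False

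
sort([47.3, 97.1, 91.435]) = [47.3, 91.435, 97.1]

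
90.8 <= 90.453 False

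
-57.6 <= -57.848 False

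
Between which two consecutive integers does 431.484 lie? 431 and 432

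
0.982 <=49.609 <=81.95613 True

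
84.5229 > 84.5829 False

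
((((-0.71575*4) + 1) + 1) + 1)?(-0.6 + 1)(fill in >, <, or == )<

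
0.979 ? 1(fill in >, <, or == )<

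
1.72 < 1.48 False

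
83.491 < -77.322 False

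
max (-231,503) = 503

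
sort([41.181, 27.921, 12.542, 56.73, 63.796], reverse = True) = [63.796, 56.73, 41.181, 27.921, 12.542]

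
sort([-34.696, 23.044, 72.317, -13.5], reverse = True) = [72.317, 23.044, -13.5, -34.696]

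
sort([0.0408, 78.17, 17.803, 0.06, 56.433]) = [0.0408, 0.06, 17.803, 56.433, 78.17]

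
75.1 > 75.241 False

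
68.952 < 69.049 True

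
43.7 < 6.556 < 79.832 False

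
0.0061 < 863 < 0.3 False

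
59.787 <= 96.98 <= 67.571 False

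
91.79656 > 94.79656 False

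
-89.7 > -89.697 False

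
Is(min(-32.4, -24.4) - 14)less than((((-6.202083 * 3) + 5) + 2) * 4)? No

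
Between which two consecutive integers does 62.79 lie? 62 and 63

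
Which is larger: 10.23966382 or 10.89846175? 10.89846175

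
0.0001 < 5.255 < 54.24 True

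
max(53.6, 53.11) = 53.6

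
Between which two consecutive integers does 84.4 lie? 84 and 85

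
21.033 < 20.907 False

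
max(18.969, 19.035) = 19.035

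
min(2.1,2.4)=2.1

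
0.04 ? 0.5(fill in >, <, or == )<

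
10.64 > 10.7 False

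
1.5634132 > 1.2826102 True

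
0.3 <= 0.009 False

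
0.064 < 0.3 True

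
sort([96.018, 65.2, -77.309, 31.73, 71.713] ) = [-77.309, 31.73, 65.2, 71.713, 96.018]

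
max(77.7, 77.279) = 77.7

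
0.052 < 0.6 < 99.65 True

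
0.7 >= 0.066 True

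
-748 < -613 True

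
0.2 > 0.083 True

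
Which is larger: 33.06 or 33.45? 33.45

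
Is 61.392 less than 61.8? Yes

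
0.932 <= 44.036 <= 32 False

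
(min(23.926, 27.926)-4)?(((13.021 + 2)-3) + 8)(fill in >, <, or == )<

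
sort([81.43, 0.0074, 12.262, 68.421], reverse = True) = [81.43, 68.421, 12.262, 0.0074]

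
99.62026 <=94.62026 False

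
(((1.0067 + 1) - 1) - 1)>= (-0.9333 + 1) False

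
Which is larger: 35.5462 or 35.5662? 35.5662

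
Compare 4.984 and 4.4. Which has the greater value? 4.984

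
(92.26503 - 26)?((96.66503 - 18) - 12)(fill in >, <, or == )<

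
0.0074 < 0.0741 True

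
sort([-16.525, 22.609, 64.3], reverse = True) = [64.3, 22.609, -16.525]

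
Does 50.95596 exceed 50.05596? Yes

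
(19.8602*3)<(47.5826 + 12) True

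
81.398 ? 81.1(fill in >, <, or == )>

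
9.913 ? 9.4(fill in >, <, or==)>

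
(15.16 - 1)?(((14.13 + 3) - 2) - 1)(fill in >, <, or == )>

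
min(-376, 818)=-376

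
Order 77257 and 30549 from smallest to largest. 30549, 77257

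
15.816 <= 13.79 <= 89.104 False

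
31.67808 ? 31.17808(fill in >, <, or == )>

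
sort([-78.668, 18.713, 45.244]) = [-78.668, 18.713, 45.244]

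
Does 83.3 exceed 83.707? No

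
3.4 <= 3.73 True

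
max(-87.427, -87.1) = -87.1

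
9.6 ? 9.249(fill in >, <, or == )>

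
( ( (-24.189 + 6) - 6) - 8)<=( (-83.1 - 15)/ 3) False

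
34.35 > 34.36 False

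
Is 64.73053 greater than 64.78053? No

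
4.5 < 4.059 False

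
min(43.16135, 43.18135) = 43.16135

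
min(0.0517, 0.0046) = 0.0046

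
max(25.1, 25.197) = 25.197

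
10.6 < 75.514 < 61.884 False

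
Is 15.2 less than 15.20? No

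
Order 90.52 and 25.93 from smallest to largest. 25.93, 90.52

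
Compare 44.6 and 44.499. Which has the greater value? 44.6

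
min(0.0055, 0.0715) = 0.0055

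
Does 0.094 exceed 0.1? No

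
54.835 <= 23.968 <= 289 False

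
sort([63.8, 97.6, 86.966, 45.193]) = [45.193, 63.8, 86.966, 97.6]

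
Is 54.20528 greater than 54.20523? Yes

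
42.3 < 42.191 False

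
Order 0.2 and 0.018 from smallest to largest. 0.018, 0.2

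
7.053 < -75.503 False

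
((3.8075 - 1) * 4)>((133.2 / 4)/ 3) True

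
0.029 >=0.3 False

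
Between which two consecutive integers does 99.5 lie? 99 and 100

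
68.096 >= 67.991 True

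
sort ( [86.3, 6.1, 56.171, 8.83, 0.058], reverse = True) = [86.3, 56.171, 8.83, 6.1, 0.058]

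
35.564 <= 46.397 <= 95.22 True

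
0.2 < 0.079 False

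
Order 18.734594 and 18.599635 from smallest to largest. 18.599635, 18.734594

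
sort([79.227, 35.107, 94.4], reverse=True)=[94.4, 79.227, 35.107]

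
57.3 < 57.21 False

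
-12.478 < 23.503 True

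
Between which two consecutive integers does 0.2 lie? 0 and 1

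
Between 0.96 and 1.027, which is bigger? 1.027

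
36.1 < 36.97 True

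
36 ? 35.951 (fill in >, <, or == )>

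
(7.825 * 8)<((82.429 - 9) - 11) False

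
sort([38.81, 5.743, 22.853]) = [5.743, 22.853, 38.81]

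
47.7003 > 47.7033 False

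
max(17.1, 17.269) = 17.269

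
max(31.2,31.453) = 31.453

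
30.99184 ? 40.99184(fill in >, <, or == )<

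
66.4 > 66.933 False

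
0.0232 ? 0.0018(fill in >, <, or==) >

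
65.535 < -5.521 False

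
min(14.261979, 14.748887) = 14.261979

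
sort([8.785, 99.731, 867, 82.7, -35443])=[-35443, 8.785, 82.7, 99.731, 867]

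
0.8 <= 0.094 False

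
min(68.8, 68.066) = 68.066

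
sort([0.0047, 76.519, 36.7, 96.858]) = [0.0047, 36.7, 76.519, 96.858]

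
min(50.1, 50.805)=50.1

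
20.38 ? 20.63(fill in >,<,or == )<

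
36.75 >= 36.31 True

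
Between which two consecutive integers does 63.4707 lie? 63 and 64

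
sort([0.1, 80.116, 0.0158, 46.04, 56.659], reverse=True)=[80.116, 56.659, 46.04, 0.1, 0.0158]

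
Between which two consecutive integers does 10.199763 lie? 10 and 11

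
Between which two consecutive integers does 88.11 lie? 88 and 89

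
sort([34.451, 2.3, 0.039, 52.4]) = [0.039, 2.3, 34.451, 52.4]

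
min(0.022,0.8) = 0.022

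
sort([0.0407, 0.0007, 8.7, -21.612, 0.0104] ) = [-21.612, 0.0007, 0.0104, 0.0407, 8.7]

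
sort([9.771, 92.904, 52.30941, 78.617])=[9.771, 52.30941, 78.617, 92.904]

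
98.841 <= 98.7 False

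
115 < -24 False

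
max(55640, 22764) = 55640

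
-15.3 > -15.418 True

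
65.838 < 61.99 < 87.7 False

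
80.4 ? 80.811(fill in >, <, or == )<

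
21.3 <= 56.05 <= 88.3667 True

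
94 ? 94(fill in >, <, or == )==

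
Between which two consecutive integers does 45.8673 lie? 45 and 46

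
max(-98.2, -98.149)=-98.149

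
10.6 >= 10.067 True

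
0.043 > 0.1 False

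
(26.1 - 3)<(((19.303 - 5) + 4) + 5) True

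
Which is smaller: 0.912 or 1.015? 0.912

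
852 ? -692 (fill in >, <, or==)>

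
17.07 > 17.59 False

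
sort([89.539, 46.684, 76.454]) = [46.684, 76.454, 89.539]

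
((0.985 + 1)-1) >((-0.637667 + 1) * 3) False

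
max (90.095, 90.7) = 90.7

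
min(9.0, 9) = 9.0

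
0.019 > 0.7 False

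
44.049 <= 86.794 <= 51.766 False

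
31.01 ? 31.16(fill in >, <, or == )<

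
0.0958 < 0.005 False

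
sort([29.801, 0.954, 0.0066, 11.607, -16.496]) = [-16.496, 0.0066, 0.954, 11.607, 29.801]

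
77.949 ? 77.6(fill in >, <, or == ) >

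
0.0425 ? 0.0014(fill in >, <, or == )>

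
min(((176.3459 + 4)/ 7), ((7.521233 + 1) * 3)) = 25.563699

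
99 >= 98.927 True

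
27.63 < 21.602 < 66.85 False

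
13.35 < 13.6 True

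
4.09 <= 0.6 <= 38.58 False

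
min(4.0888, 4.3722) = 4.0888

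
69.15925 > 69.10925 True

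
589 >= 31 True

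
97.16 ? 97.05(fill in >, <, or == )>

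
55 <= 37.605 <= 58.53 False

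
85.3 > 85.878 False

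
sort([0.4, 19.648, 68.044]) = [0.4, 19.648, 68.044]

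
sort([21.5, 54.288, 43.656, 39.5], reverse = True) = [54.288, 43.656, 39.5, 21.5]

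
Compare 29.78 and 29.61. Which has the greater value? 29.78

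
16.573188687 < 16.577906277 True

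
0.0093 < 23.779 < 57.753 True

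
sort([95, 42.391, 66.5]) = [42.391, 66.5, 95]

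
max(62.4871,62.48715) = 62.48715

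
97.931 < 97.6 False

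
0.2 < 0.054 False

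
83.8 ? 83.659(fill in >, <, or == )>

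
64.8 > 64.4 True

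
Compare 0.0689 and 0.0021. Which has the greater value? 0.0689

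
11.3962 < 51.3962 True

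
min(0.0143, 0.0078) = 0.0078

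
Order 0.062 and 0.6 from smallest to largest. 0.062, 0.6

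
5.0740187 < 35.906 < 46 True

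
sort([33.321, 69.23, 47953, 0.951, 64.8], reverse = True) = [47953, 69.23, 64.8, 33.321, 0.951]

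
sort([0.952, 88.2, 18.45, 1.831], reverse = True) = [88.2, 18.45, 1.831, 0.952]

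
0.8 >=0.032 True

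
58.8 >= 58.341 True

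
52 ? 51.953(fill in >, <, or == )>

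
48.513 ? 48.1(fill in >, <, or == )>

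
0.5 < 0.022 False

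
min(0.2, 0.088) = 0.088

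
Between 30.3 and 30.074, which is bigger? 30.3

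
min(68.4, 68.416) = 68.4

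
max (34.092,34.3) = 34.3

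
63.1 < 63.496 True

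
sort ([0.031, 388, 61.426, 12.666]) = [0.031, 12.666, 61.426, 388]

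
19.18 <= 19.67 True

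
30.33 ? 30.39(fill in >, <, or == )<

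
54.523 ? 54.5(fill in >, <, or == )>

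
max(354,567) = 567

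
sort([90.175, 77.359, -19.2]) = [-19.2, 77.359, 90.175]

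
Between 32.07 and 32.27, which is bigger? 32.27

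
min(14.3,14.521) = 14.3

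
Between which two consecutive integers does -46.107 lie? -47 and -46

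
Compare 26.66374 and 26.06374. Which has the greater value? 26.66374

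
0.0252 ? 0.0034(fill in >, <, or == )>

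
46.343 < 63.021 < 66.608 True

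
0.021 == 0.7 False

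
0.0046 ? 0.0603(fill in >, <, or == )<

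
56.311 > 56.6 False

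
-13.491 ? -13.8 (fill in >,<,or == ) >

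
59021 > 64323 False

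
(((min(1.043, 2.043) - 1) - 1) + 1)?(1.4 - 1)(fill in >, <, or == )<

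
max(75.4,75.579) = 75.579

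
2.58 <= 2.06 False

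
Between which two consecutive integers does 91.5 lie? 91 and 92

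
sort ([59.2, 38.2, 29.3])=[29.3, 38.2, 59.2]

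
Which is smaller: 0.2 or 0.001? 0.001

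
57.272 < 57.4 True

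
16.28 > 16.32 False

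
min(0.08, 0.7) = 0.08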